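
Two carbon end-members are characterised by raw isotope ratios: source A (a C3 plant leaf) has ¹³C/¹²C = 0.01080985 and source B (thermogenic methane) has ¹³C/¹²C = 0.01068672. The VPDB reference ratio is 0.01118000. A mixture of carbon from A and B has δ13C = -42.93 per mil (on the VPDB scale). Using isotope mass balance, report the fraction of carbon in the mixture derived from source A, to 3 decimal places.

δ_A = (0.01080985/0.01118000 − 1)×1000 = (0.966892 − 1)×1000 = -33.108 per mil
δ_B = (0.01068672/0.01118000 − 1)×1000 = (0.955878 − 1)×1000 = -44.122 per mil
f_A = (δ_mix − δ_B)/(δ_A − δ_B) = (-42.93 − (-44.122))/(-33.108 − (-44.122))
f_A = 1.192 / 11.013 = 0.1082

0.108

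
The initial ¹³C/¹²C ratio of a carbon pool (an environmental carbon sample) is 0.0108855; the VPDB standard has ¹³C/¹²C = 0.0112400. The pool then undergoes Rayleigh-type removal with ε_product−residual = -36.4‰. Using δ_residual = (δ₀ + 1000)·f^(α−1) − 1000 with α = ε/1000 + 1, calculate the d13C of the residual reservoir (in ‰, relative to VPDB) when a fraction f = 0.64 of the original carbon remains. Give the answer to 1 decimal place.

δ₀ = (0.0108855/0.0112400 − 1)×1000 = (0.968461 − 1)×1000 = -31.539‰
α − 1 = ε/1000 = -0.0364
f^(α−1) = 0.64^(-0.0364) = 1.016378
δ_res = (-31.539 + 1000) × 1.016378 − 1000 = 984.322 − 1000 = -15.68‰

-15.7‰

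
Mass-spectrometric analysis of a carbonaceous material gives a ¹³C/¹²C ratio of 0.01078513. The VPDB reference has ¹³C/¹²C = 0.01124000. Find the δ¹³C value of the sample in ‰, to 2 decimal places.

-40.47‰

δ¹³C = (R_sample / R_standard − 1) × 1000
R_sample / R_standard = 0.01078513 / 0.01124000 = 0.959531
δ¹³C = (0.959531 − 1) × 1000 = -40.469‰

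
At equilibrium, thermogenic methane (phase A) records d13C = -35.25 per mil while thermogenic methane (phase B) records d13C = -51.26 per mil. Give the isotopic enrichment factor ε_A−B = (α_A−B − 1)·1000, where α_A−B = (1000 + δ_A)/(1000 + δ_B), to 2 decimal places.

α_A−B = (1000 + -35.25) / (1000 + -51.26) = 964.75 / 948.74 = 1.016875
ε_A−B = (1.016875 − 1) × 1000 = 16.875 per mil
(The approximation ε ≈ δ_A − δ_B would give 16.01 per mil.)

16.88 per mil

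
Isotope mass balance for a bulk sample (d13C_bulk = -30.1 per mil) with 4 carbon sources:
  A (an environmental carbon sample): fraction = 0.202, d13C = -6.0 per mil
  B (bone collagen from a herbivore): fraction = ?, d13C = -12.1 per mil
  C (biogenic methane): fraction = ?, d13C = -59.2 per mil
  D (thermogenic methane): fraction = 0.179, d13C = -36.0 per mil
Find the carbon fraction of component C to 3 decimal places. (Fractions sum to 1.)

0.317

Let f_C and f_B be the unknown fractions; fractions sum to 1 so f_C + f_B = 0.619.
Mass balance: Σ fᵢ·δᵢ = δ_bulk ⇒ f_C·(-59.2) + f_B·(-12.1) = -30.1 − (-7.656) = -22.444
Substitute f_B = 0.619 − f_C:
f_C·(-59.2 − -12.1) = -22.444 − 0.619×(-12.1) = -14.954
f_C = -14.954 / -47.1 = 0.3175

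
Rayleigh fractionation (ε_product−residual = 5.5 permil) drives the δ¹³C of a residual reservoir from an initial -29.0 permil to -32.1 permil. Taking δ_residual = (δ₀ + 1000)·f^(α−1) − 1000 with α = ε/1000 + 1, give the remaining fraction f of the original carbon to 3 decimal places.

α − 1 = ε/1000 = 0.0055
(δ_res + 1000)/(δ₀ + 1000) = (-32.1 + 1000)/(-29.0 + 1000) = 967.9/971.0 = 0.996807
f = 0.996807^(1/0.0055) = exp(ln(0.996807)/0.0055) = exp(-0.00320/0.0055)
f = exp(-0.5814) = 0.5591

0.559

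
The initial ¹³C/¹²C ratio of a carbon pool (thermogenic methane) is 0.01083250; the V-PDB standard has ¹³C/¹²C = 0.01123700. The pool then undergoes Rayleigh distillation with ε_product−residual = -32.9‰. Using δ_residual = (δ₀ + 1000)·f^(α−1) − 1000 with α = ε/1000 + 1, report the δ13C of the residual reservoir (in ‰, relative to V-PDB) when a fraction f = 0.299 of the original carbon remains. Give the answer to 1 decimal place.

3.1‰

δ₀ = (0.01083250/0.01123700 − 1)×1000 = (0.964003 − 1)×1000 = -35.997‰
α − 1 = ε/1000 = -0.0329
f^(α−1) = 0.299^(-0.0329) = 1.040520
δ_res = (-35.997 + 1000) × 1.040520 − 1000 = 1003.064 − 1000 = 3.06‰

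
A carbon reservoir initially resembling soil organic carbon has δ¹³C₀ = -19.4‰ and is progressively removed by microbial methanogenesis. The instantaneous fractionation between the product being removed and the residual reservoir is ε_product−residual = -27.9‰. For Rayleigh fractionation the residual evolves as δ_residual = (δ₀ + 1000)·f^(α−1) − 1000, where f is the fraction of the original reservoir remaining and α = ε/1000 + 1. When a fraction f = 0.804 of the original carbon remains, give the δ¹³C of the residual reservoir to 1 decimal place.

-13.4‰

Rayleigh residual: δ_res = (δ₀ + 1000)·f^(α−1) − 1000
α = ε/1000 + 1 = 0.97210, so α − 1 = -0.02790
f^(α−1) = 0.804^(-0.02790) = 1.006105
δ_res = (-19.4 + 1000) × 1.006105 − 1000 = 986.587 − 1000 = -13.41‰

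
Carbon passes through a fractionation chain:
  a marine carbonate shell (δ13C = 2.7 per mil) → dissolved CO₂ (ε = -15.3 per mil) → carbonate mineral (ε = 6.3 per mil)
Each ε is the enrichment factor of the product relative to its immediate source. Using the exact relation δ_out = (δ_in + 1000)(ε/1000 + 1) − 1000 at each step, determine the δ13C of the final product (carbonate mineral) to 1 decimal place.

-6.4 per mil

step 1: δ = (2.70 + 1000)·(-15.3/1000 + 1) − 1000 = -12.64 per mil
step 2: δ = (-12.64 + 1000)·(6.3/1000 + 1) − 1000 = -6.42 per mil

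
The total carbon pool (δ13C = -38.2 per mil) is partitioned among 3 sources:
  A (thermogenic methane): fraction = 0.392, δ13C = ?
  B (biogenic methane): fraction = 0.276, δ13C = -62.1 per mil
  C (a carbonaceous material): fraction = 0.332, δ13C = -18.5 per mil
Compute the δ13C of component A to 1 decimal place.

-38.1 per mil

Isotope mass balance: δ_bulk = Σ fᵢ·δᵢ.
-38.2 = 0.392×δ_A + 0.276×(-62.1) + 0.332×(-18.5)
0.392·δ_A = -38.2 − (-23.282) = -14.918
δ_A = -14.918 / 0.392 = -38.06 per mil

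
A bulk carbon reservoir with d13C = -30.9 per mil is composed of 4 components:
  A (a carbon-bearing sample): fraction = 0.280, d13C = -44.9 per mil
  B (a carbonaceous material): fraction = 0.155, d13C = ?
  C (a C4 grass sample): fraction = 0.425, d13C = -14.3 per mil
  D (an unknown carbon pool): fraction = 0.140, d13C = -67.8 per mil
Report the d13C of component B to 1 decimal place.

-17.8 per mil

Isotope mass balance: δ_bulk = Σ fᵢ·δᵢ.
-30.9 = 0.280×(-44.9) + 0.155×δ_B + 0.425×(-14.3) + 0.140×(-67.8)
0.155·δ_B = -30.9 − (-28.142) = -2.758
δ_B = -2.758 / 0.155 = -17.80 per mil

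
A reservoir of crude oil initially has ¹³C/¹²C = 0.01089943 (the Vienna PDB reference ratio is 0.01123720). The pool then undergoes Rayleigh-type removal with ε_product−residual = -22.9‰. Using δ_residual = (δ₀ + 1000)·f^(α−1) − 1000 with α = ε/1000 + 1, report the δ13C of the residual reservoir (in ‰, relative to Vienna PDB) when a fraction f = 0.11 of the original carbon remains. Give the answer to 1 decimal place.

δ₀ = (0.01089943/0.01123720 − 1)×1000 = (0.969942 − 1)×1000 = -30.058‰
α − 1 = ε/1000 = -0.0229
f^(α−1) = 0.11^(-0.0229) = 1.051846
δ_res = (-30.058 + 1000) × 1.051846 − 1000 = 1020.229 − 1000 = 20.23‰

20.2‰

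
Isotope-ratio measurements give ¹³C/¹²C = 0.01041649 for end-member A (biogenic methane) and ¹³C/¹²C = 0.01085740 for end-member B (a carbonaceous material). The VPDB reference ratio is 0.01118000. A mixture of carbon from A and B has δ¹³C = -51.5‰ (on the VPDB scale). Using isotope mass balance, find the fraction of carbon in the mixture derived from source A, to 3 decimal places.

0.574

δ_A = (0.01041649/0.01118000 − 1)×1000 = (0.931708 − 1)×1000 = -68.292‰
δ_B = (0.01085740/0.01118000 − 1)×1000 = (0.971145 − 1)×1000 = -28.855‰
f_A = (δ_mix − δ_B)/(δ_A − δ_B) = (-51.5 − (-28.855))/(-68.292 − (-28.855))
f_A = -22.645 / -39.437 = 0.5742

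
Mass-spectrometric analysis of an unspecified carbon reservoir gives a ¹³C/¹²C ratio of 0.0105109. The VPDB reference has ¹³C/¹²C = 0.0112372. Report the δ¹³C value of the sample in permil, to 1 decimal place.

-64.6 permil

δ¹³C = (R_sample / R_standard − 1) × 1000
R_sample / R_standard = 0.0105109 / 0.0112372 = 0.935366
δ¹³C = (0.935366 − 1) × 1000 = -64.63 permil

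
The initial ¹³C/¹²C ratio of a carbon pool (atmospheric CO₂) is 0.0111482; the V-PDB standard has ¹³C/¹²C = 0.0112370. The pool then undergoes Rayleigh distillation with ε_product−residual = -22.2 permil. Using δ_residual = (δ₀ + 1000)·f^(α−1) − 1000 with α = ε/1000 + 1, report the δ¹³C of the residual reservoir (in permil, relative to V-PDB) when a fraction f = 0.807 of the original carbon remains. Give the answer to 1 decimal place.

δ₀ = (0.0111482/0.0112370 − 1)×1000 = (0.992098 − 1)×1000 = -7.902 permil
α − 1 = ε/1000 = -0.0222
f^(α−1) = 0.807^(-0.0222) = 1.004772
δ_res = (-7.902 + 1000) × 1.004772 − 1000 = 996.832 − 1000 = -3.17 permil

-3.2 permil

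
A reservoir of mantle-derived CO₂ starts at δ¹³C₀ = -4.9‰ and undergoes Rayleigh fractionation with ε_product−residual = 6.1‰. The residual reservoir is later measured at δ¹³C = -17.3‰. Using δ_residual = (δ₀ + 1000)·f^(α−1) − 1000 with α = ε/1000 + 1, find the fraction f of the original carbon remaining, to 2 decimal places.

0.13

α − 1 = ε/1000 = 0.0061
(δ_res + 1000)/(δ₀ + 1000) = (-17.3 + 1000)/(-4.9 + 1000) = 982.7/995.1 = 0.987539
f = 0.987539^(1/0.0061) = exp(ln(0.987539)/0.0061) = exp(-0.01254/0.0061)
f = exp(-2.0556) = 0.1280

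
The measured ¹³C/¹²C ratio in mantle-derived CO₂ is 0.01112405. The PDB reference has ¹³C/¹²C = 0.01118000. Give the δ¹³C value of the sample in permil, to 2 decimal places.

-5.00 permil

δ¹³C = (R_sample / R_standard − 1) × 1000
R_sample / R_standard = 0.01112405 / 0.01118000 = 0.994996
δ¹³C = (0.994996 − 1) × 1000 = -5.004 permil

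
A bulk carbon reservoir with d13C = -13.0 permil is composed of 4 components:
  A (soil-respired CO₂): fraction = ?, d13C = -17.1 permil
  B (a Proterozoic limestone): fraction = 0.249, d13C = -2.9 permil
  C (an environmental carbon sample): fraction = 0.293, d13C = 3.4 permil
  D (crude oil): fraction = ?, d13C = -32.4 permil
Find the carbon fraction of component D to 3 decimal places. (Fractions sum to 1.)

Let f_D and f_A be the unknown fractions; fractions sum to 1 so f_D + f_A = 0.458.
Mass balance: Σ fᵢ·δᵢ = δ_bulk ⇒ f_D·(-32.4) + f_A·(-17.1) = -13.0 − (0.274) = -13.274
Substitute f_A = 0.458 − f_D:
f_D·(-32.4 − -17.1) = -13.274 − 0.458×(-17.1) = -5.442
f_D = -5.442 / -15.3 = 0.3557

0.356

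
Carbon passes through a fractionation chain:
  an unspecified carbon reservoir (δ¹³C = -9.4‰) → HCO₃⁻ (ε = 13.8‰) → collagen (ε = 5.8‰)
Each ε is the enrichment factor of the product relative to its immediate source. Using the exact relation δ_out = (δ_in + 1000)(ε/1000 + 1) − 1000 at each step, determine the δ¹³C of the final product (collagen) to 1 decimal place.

step 1: δ = (-9.40 + 1000)·(13.8/1000 + 1) − 1000 = 4.27‰
step 2: δ = (4.27 + 1000)·(5.8/1000 + 1) − 1000 = 10.10‰

10.1‰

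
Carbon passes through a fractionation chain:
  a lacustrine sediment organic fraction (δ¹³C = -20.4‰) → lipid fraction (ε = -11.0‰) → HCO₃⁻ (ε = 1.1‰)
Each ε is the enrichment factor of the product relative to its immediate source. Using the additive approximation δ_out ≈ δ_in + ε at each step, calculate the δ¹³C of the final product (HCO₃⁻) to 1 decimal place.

-30.3‰

step 1: δ ≈ -20.4 + (-11.0) = -31.4‰
step 2: δ ≈ -31.4 + (1.1) = -30.3‰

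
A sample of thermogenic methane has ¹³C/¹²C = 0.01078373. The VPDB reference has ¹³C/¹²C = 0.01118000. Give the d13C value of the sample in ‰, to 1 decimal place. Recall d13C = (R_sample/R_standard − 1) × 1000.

d13C = (R_sample / R_standard − 1) × 1000
R_sample / R_standard = 0.01078373 / 0.01118000 = 0.964555
d13C = (0.964555 − 1) × 1000 = -35.44‰

-35.4‰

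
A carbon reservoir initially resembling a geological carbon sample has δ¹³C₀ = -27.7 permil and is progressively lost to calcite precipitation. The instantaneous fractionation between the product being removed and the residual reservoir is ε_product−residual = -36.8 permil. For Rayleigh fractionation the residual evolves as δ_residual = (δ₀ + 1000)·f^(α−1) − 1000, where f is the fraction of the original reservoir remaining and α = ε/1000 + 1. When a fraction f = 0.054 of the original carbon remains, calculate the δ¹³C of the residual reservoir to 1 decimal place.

Rayleigh residual: δ_res = (δ₀ + 1000)·f^(α−1) − 1000
α = ε/1000 + 1 = 0.96320, so α − 1 = -0.03680
f^(α−1) = 0.054^(-0.03680) = 1.113392
δ_res = (-27.7 + 1000) × 1.113392 − 1000 = 1082.551 − 1000 = 82.55 permil

82.6 permil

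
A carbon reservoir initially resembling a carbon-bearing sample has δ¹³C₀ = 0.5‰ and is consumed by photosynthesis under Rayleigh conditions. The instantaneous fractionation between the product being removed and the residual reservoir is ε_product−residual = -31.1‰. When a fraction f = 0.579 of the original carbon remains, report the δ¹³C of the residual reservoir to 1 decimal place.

17.6‰

Rayleigh residual: δ_res = (δ₀ + 1000)·f^(α−1) − 1000
α = ε/1000 + 1 = 0.96890, so α − 1 = -0.03110
f^(α−1) = 0.579^(-0.03110) = 1.017140
δ_res = (0.5 + 1000) × 1.017140 − 1000 = 1017.648 − 1000 = 17.65‰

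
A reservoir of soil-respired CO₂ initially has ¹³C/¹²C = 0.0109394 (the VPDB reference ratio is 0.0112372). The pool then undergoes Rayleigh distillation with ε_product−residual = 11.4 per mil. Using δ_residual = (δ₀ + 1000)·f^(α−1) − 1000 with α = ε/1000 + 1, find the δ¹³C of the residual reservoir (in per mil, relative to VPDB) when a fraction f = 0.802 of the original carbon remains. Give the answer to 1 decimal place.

-28.9 per mil

δ₀ = (0.0109394/0.0112372 − 1)×1000 = (0.973499 − 1)×1000 = -26.501 per mil
α − 1 = ε/1000 = 0.0114
f^(α−1) = 0.802^(0.0114) = 0.997488
δ_res = (-26.501 + 1000) × 0.997488 − 1000 = 971.053 − 1000 = -28.95 per mil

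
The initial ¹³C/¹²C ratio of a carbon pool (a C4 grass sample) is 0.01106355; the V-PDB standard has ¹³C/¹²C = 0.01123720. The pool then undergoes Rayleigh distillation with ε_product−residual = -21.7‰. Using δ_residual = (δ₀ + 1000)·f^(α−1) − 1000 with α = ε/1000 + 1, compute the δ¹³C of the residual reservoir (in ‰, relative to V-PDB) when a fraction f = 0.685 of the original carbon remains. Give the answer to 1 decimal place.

δ₀ = (0.01106355/0.01123720 − 1)×1000 = (0.984547 − 1)×1000 = -15.453‰
α − 1 = ε/1000 = -0.0217
f^(α−1) = 0.685^(-0.0217) = 1.008244
δ_res = (-15.453 + 1000) × 1.008244 − 1000 = 992.663 − 1000 = -7.34‰

-7.3‰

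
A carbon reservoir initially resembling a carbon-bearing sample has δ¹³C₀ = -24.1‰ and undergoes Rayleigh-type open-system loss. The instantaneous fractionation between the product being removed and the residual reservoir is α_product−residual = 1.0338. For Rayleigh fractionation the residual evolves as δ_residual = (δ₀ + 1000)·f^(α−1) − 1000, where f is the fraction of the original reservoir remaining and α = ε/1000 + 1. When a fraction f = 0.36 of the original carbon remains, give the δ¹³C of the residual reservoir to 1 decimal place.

-57.2‰

Rayleigh residual: δ_res = (δ₀ + 1000)·f^(α−1) − 1000
α − 1 = 0.03380
f^(α−1) = 0.36^(0.03380) = 0.966058
δ_res = (-24.1 + 1000) × 0.966058 − 1000 = 942.776 − 1000 = -57.22‰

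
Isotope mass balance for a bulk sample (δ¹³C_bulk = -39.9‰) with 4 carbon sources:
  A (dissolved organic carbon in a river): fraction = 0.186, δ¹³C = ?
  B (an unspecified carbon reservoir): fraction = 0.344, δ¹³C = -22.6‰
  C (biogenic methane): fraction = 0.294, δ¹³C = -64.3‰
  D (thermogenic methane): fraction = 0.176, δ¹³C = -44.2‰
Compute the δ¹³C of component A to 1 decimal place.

-29.3‰

Isotope mass balance: δ_bulk = Σ fᵢ·δᵢ.
-39.9 = 0.186×δ_A + 0.344×(-22.6) + 0.294×(-64.3) + 0.176×(-44.2)
0.186·δ_A = -39.9 − (-34.458) = -5.442
δ_A = -5.442 / 0.186 = -29.26‰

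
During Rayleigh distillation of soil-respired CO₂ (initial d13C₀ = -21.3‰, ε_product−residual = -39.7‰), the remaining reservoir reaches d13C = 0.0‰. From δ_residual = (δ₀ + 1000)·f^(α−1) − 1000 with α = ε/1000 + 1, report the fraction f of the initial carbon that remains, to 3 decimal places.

α − 1 = ε/1000 = -0.0397
(δ_res + 1000)/(δ₀ + 1000) = (-0.0 + 1000)/(-21.3 + 1000) = 1000.0/978.7 = 1.021764
f = 1.021764^(1/-0.0397) = exp(ln(1.021764)/-0.0397) = exp(0.02153/-0.0397)
f = exp(-0.5423) = 0.5814

0.581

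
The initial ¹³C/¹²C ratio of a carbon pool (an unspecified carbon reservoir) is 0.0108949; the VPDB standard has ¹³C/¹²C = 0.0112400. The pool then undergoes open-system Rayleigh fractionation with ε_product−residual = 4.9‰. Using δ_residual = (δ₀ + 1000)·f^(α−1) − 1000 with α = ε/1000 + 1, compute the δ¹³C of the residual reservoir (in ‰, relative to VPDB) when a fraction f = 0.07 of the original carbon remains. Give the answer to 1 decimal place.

-43.3‰

δ₀ = (0.0108949/0.0112400 − 1)×1000 = (0.969297 − 1)×1000 = -30.703‰
α − 1 = ε/1000 = 0.0049
f^(α−1) = 0.07^(0.0049) = 0.987054
δ_res = (-30.703 + 1000) × 0.987054 − 1000 = 956.749 − 1000 = -43.25‰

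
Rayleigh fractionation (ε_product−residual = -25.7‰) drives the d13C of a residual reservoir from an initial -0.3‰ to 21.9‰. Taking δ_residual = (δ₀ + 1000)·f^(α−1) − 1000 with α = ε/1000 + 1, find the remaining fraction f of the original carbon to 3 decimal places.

0.425

α − 1 = ε/1000 = -0.0257
(δ_res + 1000)/(δ₀ + 1000) = (21.9 + 1000)/(-0.3 + 1000) = 1021.9/999.7 = 1.022207
f = 1.022207^(1/-0.0257) = exp(ln(1.022207)/-0.0257) = exp(0.02196/-0.0257)
f = exp(-0.8546) = 0.4254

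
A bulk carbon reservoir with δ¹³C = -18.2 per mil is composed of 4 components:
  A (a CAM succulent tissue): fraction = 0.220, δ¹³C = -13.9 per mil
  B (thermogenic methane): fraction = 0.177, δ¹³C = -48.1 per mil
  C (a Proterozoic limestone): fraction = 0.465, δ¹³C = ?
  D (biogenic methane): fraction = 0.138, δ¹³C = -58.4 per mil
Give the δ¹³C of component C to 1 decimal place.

Isotope mass balance: δ_bulk = Σ fᵢ·δᵢ.
-18.2 = 0.220×(-13.9) + 0.177×(-48.1) + 0.465×δ_C + 0.138×(-58.4)
0.465·δ_C = -18.2 − (-19.631) = 1.431
δ_C = 1.431 / 0.465 = 3.08 per mil

3.1 per mil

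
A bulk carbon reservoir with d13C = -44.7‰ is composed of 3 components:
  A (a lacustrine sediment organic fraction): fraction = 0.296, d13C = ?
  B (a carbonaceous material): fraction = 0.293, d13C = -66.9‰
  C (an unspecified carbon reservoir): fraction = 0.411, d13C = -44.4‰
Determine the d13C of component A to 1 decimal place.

-23.1‰

Isotope mass balance: δ_bulk = Σ fᵢ·δᵢ.
-44.7 = 0.296×δ_A + 0.293×(-66.9) + 0.411×(-44.4)
0.296·δ_A = -44.7 − (-37.850) = -6.850
δ_A = -6.850 / 0.296 = -23.14‰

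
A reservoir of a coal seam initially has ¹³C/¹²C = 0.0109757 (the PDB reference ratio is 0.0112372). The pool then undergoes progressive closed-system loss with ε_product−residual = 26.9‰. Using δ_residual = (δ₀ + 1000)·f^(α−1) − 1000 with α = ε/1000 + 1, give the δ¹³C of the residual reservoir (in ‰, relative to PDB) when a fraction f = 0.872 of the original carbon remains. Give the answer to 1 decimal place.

-26.9‰

δ₀ = (0.0109757/0.0112372 − 1)×1000 = (0.976729 − 1)×1000 = -23.271‰
α − 1 = ε/1000 = 0.0269
f^(α−1) = 0.872^(0.0269) = 0.996322
δ_res = (-23.271 + 1000) × 0.996322 − 1000 = 973.137 − 1000 = -26.86‰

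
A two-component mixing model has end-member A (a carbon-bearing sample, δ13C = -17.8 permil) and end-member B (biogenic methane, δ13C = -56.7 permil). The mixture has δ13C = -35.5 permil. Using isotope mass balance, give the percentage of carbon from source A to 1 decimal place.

δ_mix = f_A·δ_A + (1 − f_A)·δ_B  ⇒  f_A = (δ_mix − δ_B)/(δ_A − δ_B)
f_A = (-35.5 − (-56.7)) / (-17.8 − (-56.7))
f_A = 21.2 / 38.9 = 0.5450

54.5%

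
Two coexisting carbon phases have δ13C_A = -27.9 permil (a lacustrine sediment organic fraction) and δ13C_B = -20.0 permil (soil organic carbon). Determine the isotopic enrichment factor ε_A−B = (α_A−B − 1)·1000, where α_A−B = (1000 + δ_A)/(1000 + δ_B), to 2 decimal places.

α_A−B = (1000 + -27.9) / (1000 + -20.0) = 972.1 / 980.0 = 0.991939
ε_A−B = (0.991939 − 1) × 1000 = -8.061 permil
(The approximation ε ≈ δ_A − δ_B would give -7.9 permil.)

-8.06 permil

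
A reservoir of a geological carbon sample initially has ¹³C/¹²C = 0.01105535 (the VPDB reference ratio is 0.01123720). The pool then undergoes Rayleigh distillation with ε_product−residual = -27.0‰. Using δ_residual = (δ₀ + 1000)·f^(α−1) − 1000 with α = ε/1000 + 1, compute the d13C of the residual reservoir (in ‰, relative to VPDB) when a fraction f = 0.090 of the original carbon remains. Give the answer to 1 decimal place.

49.9‰

δ₀ = (0.01105535/0.01123720 − 1)×1000 = (0.983817 − 1)×1000 = -16.183‰
α − 1 = ε/1000 = -0.0270
f^(α−1) = 0.090^(-0.0270) = 1.067175
δ_res = (-16.183 + 1000) × 1.067175 − 1000 = 1049.905 − 1000 = 49.90‰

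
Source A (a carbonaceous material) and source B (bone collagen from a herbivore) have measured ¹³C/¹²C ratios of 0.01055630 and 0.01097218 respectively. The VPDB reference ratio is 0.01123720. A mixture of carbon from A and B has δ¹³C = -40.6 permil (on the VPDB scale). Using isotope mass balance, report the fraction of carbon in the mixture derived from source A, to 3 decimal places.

0.460

δ_A = (0.01055630/0.01123720 − 1)×1000 = (0.939407 − 1)×1000 = -60.593 permil
δ_B = (0.01097218/0.01123720 − 1)×1000 = (0.976416 − 1)×1000 = -23.584 permil
f_A = (δ_mix − δ_B)/(δ_A − δ_B) = (-40.6 − (-23.584))/(-60.593 − (-23.584))
f_A = -17.016 / -37.009 = 0.4598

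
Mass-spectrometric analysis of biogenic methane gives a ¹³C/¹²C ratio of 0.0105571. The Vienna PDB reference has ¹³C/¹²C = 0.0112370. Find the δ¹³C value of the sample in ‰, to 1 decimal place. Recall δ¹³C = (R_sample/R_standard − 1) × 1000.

-60.5‰

δ¹³C = (R_sample / R_standard − 1) × 1000
R_sample / R_standard = 0.0105571 / 0.0112370 = 0.939495
δ¹³C = (0.939495 − 1) × 1000 = -60.51‰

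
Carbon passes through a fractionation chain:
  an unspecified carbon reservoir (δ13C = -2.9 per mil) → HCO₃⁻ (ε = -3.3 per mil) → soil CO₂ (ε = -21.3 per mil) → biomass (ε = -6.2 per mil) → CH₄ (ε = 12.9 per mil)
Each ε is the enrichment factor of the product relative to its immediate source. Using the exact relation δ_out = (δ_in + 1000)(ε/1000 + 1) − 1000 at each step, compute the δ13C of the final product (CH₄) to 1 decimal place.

-20.9 per mil

step 1: δ = (-2.90 + 1000)·(-3.3/1000 + 1) − 1000 = -6.19 per mil
step 2: δ = (-6.19 + 1000)·(-21.3/1000 + 1) − 1000 = -27.36 per mil
step 3: δ = (-27.36 + 1000)·(-6.2/1000 + 1) − 1000 = -33.39 per mil
step 4: δ = (-33.39 + 1000)·(12.9/1000 + 1) − 1000 = -20.92 per mil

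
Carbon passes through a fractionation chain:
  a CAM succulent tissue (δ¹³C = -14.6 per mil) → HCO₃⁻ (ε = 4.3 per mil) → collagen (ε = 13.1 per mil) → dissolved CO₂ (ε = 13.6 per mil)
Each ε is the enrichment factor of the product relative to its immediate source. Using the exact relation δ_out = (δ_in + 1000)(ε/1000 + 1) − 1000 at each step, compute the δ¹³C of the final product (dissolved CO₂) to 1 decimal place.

16.2 per mil

step 1: δ = (-14.60 + 1000)·(4.3/1000 + 1) − 1000 = -10.36 per mil
step 2: δ = (-10.36 + 1000)·(13.1/1000 + 1) − 1000 = 2.60 per mil
step 3: δ = (2.60 + 1000)·(13.6/1000 + 1) − 1000 = 16.24 per mil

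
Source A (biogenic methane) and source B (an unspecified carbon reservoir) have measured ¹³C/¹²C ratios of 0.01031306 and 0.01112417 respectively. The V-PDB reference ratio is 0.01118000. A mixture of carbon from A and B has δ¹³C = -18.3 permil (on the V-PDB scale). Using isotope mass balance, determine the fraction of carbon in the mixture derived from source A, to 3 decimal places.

0.183

δ_A = (0.01031306/0.01118000 − 1)×1000 = (0.922456 − 1)×1000 = -77.544 permil
δ_B = (0.01112417/0.01118000 − 1)×1000 = (0.995006 − 1)×1000 = -4.994 permil
f_A = (δ_mix − δ_B)/(δ_A − δ_B) = (-18.3 − (-4.994))/(-77.544 − (-4.994))
f_A = -13.306 / -72.550 = 0.1834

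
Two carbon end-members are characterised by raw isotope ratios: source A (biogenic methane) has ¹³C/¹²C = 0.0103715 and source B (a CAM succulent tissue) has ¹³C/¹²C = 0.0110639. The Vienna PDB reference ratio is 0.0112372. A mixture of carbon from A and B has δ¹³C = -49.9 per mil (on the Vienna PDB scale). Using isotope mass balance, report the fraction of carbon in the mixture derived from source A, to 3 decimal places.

δ_A = (0.0103715/0.0112372 − 1)×1000 = (0.922961 − 1)×1000 = -77.039 per mil
δ_B = (0.0110639/0.0112372 − 1)×1000 = (0.984578 − 1)×1000 = -15.422 per mil
f_A = (δ_mix − δ_B)/(δ_A − δ_B) = (-49.9 − (-15.422))/(-77.039 − (-15.422))
f_A = -34.478 / -61.617 = 0.5596

0.560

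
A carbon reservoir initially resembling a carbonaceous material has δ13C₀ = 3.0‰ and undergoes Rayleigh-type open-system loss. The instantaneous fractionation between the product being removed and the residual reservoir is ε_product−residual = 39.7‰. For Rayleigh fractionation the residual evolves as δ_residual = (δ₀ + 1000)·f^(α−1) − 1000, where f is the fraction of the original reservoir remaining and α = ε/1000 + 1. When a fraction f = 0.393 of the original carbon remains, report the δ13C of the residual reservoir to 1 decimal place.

-33.5‰

Rayleigh residual: δ_res = (δ₀ + 1000)·f^(α−1) − 1000
α = ε/1000 + 1 = 1.03970, so α − 1 = 0.03970
f^(α−1) = 0.393^(0.03970) = 0.963601
δ_res = (3.0 + 1000) × 0.963601 − 1000 = 966.492 − 1000 = -33.51‰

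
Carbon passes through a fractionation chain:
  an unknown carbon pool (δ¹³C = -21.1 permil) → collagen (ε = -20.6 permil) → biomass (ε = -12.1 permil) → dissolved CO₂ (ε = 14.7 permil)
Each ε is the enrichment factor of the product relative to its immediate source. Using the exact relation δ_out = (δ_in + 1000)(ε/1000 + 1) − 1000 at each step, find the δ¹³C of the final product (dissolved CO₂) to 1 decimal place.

step 1: δ = (-21.10 + 1000)·(-20.6/1000 + 1) − 1000 = -41.27 permil
step 2: δ = (-41.27 + 1000)·(-12.1/1000 + 1) − 1000 = -52.87 permil
step 3: δ = (-52.87 + 1000)·(14.7/1000 + 1) − 1000 = -38.94 permil

-38.9 permil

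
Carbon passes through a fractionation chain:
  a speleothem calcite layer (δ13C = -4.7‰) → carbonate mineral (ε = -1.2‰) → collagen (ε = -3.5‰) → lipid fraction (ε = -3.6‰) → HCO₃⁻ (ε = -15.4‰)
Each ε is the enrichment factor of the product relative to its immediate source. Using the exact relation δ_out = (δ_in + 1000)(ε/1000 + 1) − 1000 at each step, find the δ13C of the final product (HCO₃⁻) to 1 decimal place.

step 1: δ = (-4.70 + 1000)·(-1.2/1000 + 1) − 1000 = -5.89‰
step 2: δ = (-5.89 + 1000)·(-3.5/1000 + 1) − 1000 = -9.37‰
step 3: δ = (-9.37 + 1000)·(-3.6/1000 + 1) − 1000 = -12.94‰
step 4: δ = (-12.94 + 1000)·(-15.4/1000 + 1) − 1000 = -28.14‰

-28.1‰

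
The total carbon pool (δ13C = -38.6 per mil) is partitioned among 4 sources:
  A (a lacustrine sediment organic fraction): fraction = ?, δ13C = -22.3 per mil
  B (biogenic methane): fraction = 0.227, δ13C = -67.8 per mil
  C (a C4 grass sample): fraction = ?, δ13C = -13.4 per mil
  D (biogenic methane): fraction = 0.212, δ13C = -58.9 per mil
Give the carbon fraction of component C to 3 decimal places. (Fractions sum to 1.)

0.201

Let f_C and f_A be the unknown fractions; fractions sum to 1 so f_C + f_A = 0.561.
Mass balance: Σ fᵢ·δᵢ = δ_bulk ⇒ f_C·(-13.4) + f_A·(-22.3) = -38.6 − (-27.877) = -10.723
Substitute f_A = 0.561 − f_C:
f_C·(-13.4 − -22.3) = -10.723 − 0.561×(-22.3) = 1.788
f_C = 1.788 / 8.9 = 0.2009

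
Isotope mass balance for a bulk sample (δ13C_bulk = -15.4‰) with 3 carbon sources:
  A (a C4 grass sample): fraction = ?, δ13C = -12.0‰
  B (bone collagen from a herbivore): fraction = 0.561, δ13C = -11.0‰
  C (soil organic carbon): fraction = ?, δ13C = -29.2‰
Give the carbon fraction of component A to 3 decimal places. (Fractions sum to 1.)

Let f_A and f_C be the unknown fractions; fractions sum to 1 so f_A + f_C = 0.439.
Mass balance: Σ fᵢ·δᵢ = δ_bulk ⇒ f_A·(-12.0) + f_C·(-29.2) = -15.4 − (-6.171) = -9.229
Substitute f_C = 0.439 − f_A:
f_A·(-12.0 − -29.2) = -9.229 − 0.439×(-29.2) = 3.590
f_A = 3.590 / 17.2 = 0.2087

0.209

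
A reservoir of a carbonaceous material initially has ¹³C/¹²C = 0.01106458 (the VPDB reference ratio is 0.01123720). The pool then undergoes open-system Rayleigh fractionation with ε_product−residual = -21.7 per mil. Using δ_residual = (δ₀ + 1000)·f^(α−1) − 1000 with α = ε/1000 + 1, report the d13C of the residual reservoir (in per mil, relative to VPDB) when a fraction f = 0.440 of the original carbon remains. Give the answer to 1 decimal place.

δ₀ = (0.01106458/0.01123720 − 1)×1000 = (0.984639 − 1)×1000 = -15.361 per mil
α − 1 = ε/1000 = -0.0217
f^(α−1) = 0.440^(-0.0217) = 1.017975
δ_res = (-15.361 + 1000) × 1.017975 − 1000 = 1002.337 − 1000 = 2.34 per mil

2.3 per mil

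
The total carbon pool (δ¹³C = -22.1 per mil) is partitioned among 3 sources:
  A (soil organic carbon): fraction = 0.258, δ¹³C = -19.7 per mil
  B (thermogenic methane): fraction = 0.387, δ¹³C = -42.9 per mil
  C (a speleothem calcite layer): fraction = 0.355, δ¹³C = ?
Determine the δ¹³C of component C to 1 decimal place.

Isotope mass balance: δ_bulk = Σ fᵢ·δᵢ.
-22.1 = 0.258×(-19.7) + 0.387×(-42.9) + 0.355×δ_C
0.355·δ_C = -22.1 − (-21.685) = -0.415
δ_C = -0.415 / 0.355 = -1.17 per mil

-1.2 per mil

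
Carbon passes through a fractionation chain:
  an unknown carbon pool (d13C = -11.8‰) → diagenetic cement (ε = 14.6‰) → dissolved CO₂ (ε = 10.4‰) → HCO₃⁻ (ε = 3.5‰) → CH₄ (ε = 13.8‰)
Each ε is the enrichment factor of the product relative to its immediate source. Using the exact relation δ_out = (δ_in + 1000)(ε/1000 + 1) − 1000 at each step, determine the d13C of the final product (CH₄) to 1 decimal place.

step 1: δ = (-11.80 + 1000)·(14.6/1000 + 1) − 1000 = 2.63‰
step 2: δ = (2.63 + 1000)·(10.4/1000 + 1) − 1000 = 13.06‰
step 3: δ = (13.06 + 1000)·(3.5/1000 + 1) − 1000 = 16.60‰
step 4: δ = (16.60 + 1000)·(13.8/1000 + 1) − 1000 = 30.63‰

30.6‰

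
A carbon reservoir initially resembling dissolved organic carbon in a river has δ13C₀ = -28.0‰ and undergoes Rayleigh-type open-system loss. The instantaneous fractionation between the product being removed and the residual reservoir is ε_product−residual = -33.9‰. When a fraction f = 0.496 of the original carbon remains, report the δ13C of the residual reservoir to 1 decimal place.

Rayleigh residual: δ_res = (δ₀ + 1000)·f^(α−1) − 1000
α = ε/1000 + 1 = 0.96610, so α − 1 = -0.03390
f^(α−1) = 0.496^(-0.03390) = 1.024055
δ_res = (-28.0 + 1000) × 1.024055 − 1000 = 995.381 − 1000 = -4.62‰

-4.6‰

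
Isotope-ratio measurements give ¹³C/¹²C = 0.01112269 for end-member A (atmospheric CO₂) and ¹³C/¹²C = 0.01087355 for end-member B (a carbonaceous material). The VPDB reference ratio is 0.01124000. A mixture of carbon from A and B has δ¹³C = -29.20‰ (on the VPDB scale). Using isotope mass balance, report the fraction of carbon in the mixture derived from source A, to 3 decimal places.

δ_A = (0.01112269/0.01124000 − 1)×1000 = (0.989563 − 1)×1000 = -10.437‰
δ_B = (0.01087355/0.01124000 − 1)×1000 = (0.967398 − 1)×1000 = -32.602‰
f_A = (δ_mix − δ_B)/(δ_A − δ_B) = (-29.20 − (-32.602))/(-10.437 − (-32.602))
f_A = 3.402 / 22.165 = 0.1535

0.153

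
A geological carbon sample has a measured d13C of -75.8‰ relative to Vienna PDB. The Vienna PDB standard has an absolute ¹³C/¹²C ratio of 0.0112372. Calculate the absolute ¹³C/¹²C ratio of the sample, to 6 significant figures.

R_sample = R_standard × (d13C/1000 + 1)
R_sample = 0.0112372 × (-75.8/1000 + 1) = 0.0112372 × 0.924200
R_sample = 0.0103854

0.0103854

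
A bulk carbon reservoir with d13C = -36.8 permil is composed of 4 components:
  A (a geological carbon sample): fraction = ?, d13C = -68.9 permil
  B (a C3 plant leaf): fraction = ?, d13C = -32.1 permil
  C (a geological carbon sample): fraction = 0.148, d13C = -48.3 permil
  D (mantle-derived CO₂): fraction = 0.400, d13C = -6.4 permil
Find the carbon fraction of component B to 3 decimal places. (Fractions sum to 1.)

Let f_B and f_A be the unknown fractions; fractions sum to 1 so f_B + f_A = 0.452.
Mass balance: Σ fᵢ·δᵢ = δ_bulk ⇒ f_B·(-32.1) + f_A·(-68.9) = -36.8 − (-9.708) = -27.092
Substitute f_A = 0.452 − f_B:
f_B·(-32.1 − -68.9) = -27.092 − 0.452×(-68.9) = 4.051
f_B = 4.051 / 36.8 = 0.1101

0.110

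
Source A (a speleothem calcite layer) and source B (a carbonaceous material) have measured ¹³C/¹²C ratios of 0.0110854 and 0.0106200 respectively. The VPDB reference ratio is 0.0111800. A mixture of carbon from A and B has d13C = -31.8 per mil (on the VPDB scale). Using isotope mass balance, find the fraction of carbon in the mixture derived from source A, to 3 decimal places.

0.439

δ_A = (0.0110854/0.0111800 − 1)×1000 = (0.991538 − 1)×1000 = -8.462 per mil
δ_B = (0.0106200/0.0111800 − 1)×1000 = (0.949911 − 1)×1000 = -50.089 per mil
f_A = (δ_mix − δ_B)/(δ_A − δ_B) = (-31.8 − (-50.089))/(-8.462 − (-50.089))
f_A = 18.289 / 41.628 = 0.4394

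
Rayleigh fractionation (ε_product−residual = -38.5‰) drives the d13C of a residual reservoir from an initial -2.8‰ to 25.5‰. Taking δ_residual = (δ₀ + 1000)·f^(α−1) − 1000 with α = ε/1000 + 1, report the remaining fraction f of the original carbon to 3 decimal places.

α − 1 = ε/1000 = -0.0385
(δ_res + 1000)/(δ₀ + 1000) = (25.5 + 1000)/(-2.8 + 1000) = 1025.5/997.2 = 1.028379
f = 1.028379^(1/-0.0385) = exp(ln(1.028379)/-0.0385) = exp(0.02798/-0.0385)
f = exp(-0.7269) = 0.4834

0.483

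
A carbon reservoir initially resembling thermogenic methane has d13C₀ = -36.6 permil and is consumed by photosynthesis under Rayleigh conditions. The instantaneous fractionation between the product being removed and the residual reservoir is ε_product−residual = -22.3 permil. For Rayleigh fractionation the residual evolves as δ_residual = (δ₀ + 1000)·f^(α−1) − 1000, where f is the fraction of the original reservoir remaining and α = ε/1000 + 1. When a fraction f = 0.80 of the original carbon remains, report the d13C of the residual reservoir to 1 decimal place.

Rayleigh residual: δ_res = (δ₀ + 1000)·f^(α−1) − 1000
α = ε/1000 + 1 = 0.97770, so α − 1 = -0.02230
f^(α−1) = 0.80^(-0.02230) = 1.004989
δ_res = (-36.6 + 1000) × 1.004989 − 1000 = 968.206 − 1000 = -31.79 permil

-31.8 permil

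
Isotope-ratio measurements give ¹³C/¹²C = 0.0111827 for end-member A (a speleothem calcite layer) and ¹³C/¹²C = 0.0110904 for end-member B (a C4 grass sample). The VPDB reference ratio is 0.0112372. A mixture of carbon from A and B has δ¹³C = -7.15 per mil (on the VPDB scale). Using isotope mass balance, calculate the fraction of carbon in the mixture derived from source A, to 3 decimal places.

δ_A = (0.0111827/0.0112372 − 1)×1000 = (0.995150 − 1)×1000 = -4.850 per mil
δ_B = (0.0110904/0.0112372 − 1)×1000 = (0.986936 − 1)×1000 = -13.064 per mil
f_A = (δ_mix − δ_B)/(δ_A − δ_B) = (-7.15 − (-13.064))/(-4.850 − (-13.064))
f_A = 5.914 / 8.214 = 0.7200

0.720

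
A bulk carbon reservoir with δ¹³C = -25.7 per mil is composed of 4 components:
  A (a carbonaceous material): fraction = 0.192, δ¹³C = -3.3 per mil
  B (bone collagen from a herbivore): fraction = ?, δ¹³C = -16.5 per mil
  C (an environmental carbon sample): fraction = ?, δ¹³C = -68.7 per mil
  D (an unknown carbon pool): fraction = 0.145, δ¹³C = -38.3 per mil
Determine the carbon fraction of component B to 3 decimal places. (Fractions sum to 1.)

Let f_B and f_C be the unknown fractions; fractions sum to 1 so f_B + f_C = 0.663.
Mass balance: Σ fᵢ·δᵢ = δ_bulk ⇒ f_B·(-16.5) + f_C·(-68.7) = -25.7 − (-6.187) = -19.513
Substitute f_C = 0.663 − f_B:
f_B·(-16.5 − -68.7) = -19.513 − 0.663×(-68.7) = 26.035
f_B = 26.035 / 52.2 = 0.4988

0.499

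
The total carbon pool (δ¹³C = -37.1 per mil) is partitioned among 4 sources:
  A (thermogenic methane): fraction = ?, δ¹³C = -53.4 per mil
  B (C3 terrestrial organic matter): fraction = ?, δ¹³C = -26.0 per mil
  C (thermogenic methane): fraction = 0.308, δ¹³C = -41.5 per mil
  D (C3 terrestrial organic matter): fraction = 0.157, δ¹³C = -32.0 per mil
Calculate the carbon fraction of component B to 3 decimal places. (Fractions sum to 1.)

0.339

Let f_B and f_A be the unknown fractions; fractions sum to 1 so f_B + f_A = 0.535.
Mass balance: Σ fᵢ·δᵢ = δ_bulk ⇒ f_B·(-26.0) + f_A·(-53.4) = -37.1 − (-17.806) = -19.294
Substitute f_A = 0.535 − f_B:
f_B·(-26.0 − -53.4) = -19.294 − 0.535×(-53.4) = 9.275
f_B = 9.275 / 27.4 = 0.3385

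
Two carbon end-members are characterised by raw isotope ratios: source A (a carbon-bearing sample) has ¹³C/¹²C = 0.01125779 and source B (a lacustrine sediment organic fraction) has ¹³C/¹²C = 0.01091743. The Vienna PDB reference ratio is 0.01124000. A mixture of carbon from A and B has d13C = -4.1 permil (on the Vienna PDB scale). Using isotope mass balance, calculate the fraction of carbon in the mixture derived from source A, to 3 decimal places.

δ_A = (0.01125779/0.01124000 − 1)×1000 = (1.001583 − 1)×1000 = 1.583 permil
δ_B = (0.01091743/0.01124000 − 1)×1000 = (0.971302 − 1)×1000 = -28.698 permil
f_A = (δ_mix − δ_B)/(δ_A − δ_B) = (-4.1 − (-28.698))/(1.583 − (-28.698))
f_A = 24.598 / 30.281 = 0.8123

0.812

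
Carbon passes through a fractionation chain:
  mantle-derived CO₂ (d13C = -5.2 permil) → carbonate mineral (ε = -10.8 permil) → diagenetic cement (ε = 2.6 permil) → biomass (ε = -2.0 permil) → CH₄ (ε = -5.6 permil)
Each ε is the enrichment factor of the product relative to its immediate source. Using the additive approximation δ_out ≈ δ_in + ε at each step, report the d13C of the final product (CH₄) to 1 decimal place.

-21.0 permil

step 1: δ ≈ -5.2 + (-10.8) = -16.0 permil
step 2: δ ≈ -16.0 + (2.6) = -13.4 permil
step 3: δ ≈ -13.4 + (-2.0) = -15.4 permil
step 4: δ ≈ -15.4 + (-5.6) = -21.0 permil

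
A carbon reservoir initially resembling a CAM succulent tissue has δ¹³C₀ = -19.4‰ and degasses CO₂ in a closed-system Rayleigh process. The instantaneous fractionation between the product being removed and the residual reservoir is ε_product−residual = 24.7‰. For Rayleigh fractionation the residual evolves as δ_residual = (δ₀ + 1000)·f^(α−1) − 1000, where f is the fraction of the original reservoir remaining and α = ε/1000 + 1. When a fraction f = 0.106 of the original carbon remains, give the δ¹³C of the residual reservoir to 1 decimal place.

Rayleigh residual: δ_res = (δ₀ + 1000)·f^(α−1) − 1000
α = ε/1000 + 1 = 1.02470, so α − 1 = 0.02470
f^(α−1) = 0.106^(0.02470) = 0.946074
δ_res = (-19.4 + 1000) × 0.946074 − 1000 = 927.720 − 1000 = -72.28‰

-72.3‰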